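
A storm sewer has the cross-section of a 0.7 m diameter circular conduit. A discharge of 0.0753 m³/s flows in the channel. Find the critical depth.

At critical depth, Q² T / (g A³) = 1, i.e. A³/T = Q²/g = 0.0753²/9.81 = 0.000578.
At y = 0.149 m: A³/T = 0.0003749 — low.
At y = 0.188 m: A³/T = 0.0009286 — high.
At y = 0.166 m: A³/T = 0.0005718 — close enough.

y_c = 0.166 m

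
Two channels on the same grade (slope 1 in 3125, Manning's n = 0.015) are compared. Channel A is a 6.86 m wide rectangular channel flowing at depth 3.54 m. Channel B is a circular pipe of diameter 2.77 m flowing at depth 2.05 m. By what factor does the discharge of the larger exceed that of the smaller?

Channel A: Flow area A = b·y = 6.86 × 3.54 = 24.28 m². Wetted perimeter P = b + 2y = 6.86 + 2×3.54 = 13.94 m. Hydraulic radius R = A/P = 24.28/13.94 = 1.742 m. Q_A = (1/0.015)·24.28·1.742^(2/3)·√0.00032 = 41.93 m³/s.
Channel B: For a circular section of diameter D = 2.77 m at depth y = 2.05 m, the central angle is θ = 2 arccos(1 − 2y/D) = 4.143 rad. Then A = (D²/8)(θ − sin θ) = 4.782 m² and P = Dθ/2 = 5.738 m. Hydraulic radius R = A/P = 4.782/5.738 = 0.8333 m. Q_B = (1/0.015)·4.782·0.8333^(2/3)·√0.00032 = 5.05 m³/s.
The larger discharge is 41.93 m³/s and the smaller is 5.05 m³/s; the ratio is 8.3.

8.3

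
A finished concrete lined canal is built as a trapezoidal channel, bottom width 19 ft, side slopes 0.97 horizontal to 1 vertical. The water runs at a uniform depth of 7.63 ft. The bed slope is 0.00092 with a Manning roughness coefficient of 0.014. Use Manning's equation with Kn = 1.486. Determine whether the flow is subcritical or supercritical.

With bottom width b = 19 ft and side slope z = 0.97: A = (b + zy)y = (19 + 0.97×7.63)×7.63 = 201.4 ft²; P = b + 2y√(1+z²) = 19 + 2×7.63×1.393 = 40.26 ft.
Hydraulic radius R = A/P = 201.4/40.26 = 5.004 ft.
V = (1.486/n) R^(2/3) √S = (1.486/0.014) × 5.004^(2/3) × √0.00092 = 9.418 ft/s. Hydraulic depth D_h = A/T = 201.4/33.8 = 5.959 ft.
Froude number Fr = V/√(g·D_h) = 9.418/√(32.2×5.959) = 0.68, which is less than 1, so the flow is subcritical.

subcritical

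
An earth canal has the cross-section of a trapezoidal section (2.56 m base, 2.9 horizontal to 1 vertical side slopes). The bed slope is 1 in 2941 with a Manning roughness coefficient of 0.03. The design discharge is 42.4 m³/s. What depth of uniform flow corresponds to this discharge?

Manning's equation rearranged: A R^(2/3) = nQ / (1·√S) = 0.03 × 42.4 / (√0.00034) = 68.98.
Try y = 4.37 m: A R^(2/3) = 114.9 — high.
Try y = 3.54 m: A R^(2/3) = 68.92 — ≈ 68.98.

y_n = 3.54 m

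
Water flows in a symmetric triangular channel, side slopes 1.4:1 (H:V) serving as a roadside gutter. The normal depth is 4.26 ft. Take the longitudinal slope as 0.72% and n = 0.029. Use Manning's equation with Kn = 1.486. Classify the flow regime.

For a triangular section with side slope z = 1.4: A = zy² = 1.4×4.26² = 25.41 ft²; P = 2y√(1+z²) = 2×4.26×1.72 = 14.66 ft.
Hydraulic radius R = A/P = 25.41/14.66 = 1.733 ft.
V = (1.486/n) R^(2/3) √S = (1.486/0.029) × 1.733^(2/3) × √0.0072 = 6.274 ft/s. Hydraulic depth D_h = A/T = 25.41/11.93 = 2.13 ft.
Froude number Fr = V/√(g·D_h) = 6.274/√(32.2×2.13) = 0.758, which is less than 1, so the flow is subcritical.

subcritical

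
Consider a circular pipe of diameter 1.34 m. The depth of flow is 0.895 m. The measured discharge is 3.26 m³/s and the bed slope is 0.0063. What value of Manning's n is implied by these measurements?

For a circular section of diameter D = 1.34 m at depth y = 0.895 m, the central angle is θ = 2 arccos(1 − 2y/D) = 3.827 rad. Then A = (D²/8)(θ − sin θ) = 1.001 m² and P = Dθ/2 = 2.564 m.
Hydraulic radius R = A/P = 1.001/2.564 = 0.3904 m.
Rearranging Manning's equation: n = (1/Q) A R^(2/3) S^(1/2) = (1/3.26) × 1.001 × 0.3904^(2/3) × √0.0063 = 0.013.

n = 0.013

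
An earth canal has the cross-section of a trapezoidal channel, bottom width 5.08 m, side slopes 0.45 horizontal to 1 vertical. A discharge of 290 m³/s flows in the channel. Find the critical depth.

At critical depth, Q² T / (g A³) = 1, i.e. A³/T = Q²/g = 290²/9.81 = 8573.
At y = 4.7 m: A³/T = 4154 — too small.
At y = 5.79 m: A³/T = 8562 — close enough.

y_c = 5.79 m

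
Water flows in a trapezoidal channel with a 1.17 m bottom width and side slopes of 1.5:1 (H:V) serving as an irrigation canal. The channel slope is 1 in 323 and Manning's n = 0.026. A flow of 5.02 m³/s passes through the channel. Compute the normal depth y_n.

Manning's equation rearranged: A R^(2/3) = nQ / (1·√S) = 0.026 × 5.02 / (√0.003096) = 2.346.
Try y = 0.902 m: A R^(2/3) = 1.461 — short.
Try y = 1.23 m: A R^(2/3) = 2.816 — over.
Try y = 1.13 m: A R^(2/3) = 2.347 — close enough.

y_n = 1.13 m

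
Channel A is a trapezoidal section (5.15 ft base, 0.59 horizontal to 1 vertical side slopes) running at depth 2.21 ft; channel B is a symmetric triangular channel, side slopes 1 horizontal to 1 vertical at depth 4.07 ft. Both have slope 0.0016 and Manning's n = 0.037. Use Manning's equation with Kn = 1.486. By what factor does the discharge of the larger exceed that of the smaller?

1.19

Channel A: With bottom width b = 5.15 ft and side slope z = 0.59: A = (b + zy)y = (5.15 + 0.59×2.21)×2.21 = 14.26 ft²; P = b + 2y√(1+z²) = 5.15 + 2×2.21×1.161 = 10.28 ft. Hydraulic radius R = A/P = 14.26/10.28 = 1.387 ft. Q_A = (1.486/0.037)·14.26·1.387^(2/3)·√0.0016 = 28.5 ft³/s.
Channel B: For a triangular section with side slope z = 1: A = zy² = 1×4.07² = 16.56 ft²; P = 2y√(1+z²) = 2×4.07×1.414 = 11.51 ft. Hydraulic radius R = A/P = 16.56/11.51 = 1.439 ft. Q_B = (1.486/0.037)·16.56·1.439^(2/3)·√0.0016 = 33.92 ft³/s.
The larger discharge is 33.92 ft³/s and the smaller is 28.5 ft³/s; the ratio is 1.19.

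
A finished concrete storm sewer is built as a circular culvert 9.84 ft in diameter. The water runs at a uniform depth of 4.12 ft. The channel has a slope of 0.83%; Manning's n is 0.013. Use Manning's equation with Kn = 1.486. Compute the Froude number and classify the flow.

supercritical

For a circular section of diameter D = 9.84 ft at depth y = 4.12 ft, the central angle is θ = 2 arccos(1 − 2y/D) = 2.815 rad. Then A = (D²/8)(θ − sin θ) = 30.19 ft² and P = Dθ/2 = 13.85 ft.
Hydraulic radius R = A/P = 30.19/13.85 = 2.18 ft.
V = (1.486/n) R^(2/3) √S = (1.486/0.013) × 2.18^(2/3) × √0.0083 = 17.51 ft/s. Hydraulic depth D_h = A/T = 30.19/9.709 = 3.109 ft.
Froude number Fr = V/√(g·D_h) = 17.51/√(32.2×3.109) = 1.75, which is greater than 1, so the flow is supercritical.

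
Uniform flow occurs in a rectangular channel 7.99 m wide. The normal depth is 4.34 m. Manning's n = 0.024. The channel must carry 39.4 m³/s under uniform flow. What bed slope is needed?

S = 0.00028

Flow area A = b·y = 7.99 × 4.34 = 34.68 m². Wetted perimeter P = b + 2y = 7.99 + 2×4.34 = 16.67 m.
Hydraulic radius R = A/P = 34.68/16.67 = 2.08 m.
From Manning's equation, S = [nQ / (1 A R^(2/3))]² = [0.024 × 39.4 / (1 × 34.68 × 2.08^(2/3))]² = 0.00028.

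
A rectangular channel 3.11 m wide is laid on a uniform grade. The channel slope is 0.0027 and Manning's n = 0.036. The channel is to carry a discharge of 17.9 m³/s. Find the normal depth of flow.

y_n = 3.74 m

Manning's equation rearranged: A R^(2/3) = nQ / (1·√S) = 0.036 × 17.9 / (√0.0027) = 12.4.
Trying y = 3.14 m: A R^(2/3) = 10.02 — low.
Trying y = 3.74 m: A R^(2/3) = 12.38 — close enough.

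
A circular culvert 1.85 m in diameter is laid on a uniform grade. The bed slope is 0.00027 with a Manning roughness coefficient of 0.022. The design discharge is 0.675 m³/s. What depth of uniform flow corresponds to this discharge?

y_n = 0.992 m

Manning's equation rearranged: A R^(2/3) = nQ / (1·√S) = 0.022 × 0.675 / (√0.00027) = 0.9037.
Try y = 1.25 m: A R^(2/3) = 1.284 — over.
Try y = 0.992 m: A R^(2/3) = 0.9034 — close enough.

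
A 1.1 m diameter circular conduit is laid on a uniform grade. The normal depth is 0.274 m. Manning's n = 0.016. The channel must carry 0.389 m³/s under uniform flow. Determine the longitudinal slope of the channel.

For a circular section of diameter D = 1.1 m at depth y = 0.274 m, the central angle is θ = 2 arccos(1 − 2y/D) = 2.09 rad. Then A = (D²/8)(θ − sin θ) = 0.1848 m² and P = Dθ/2 = 1.15 m.
Hydraulic radius R = A/P = 0.1848/1.15 = 0.1608 m.
From Manning's equation, S = [nQ / (1 A R^(2/3))]² = [0.016 × 0.389 / (1 × 0.1848 × 0.1608^(2/3))]² = 0.013.

S = 0.013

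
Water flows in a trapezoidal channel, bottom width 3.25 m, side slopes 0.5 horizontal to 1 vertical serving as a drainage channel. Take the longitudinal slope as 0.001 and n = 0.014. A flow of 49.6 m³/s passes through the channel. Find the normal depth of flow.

y_n = 3.35 m

Manning's equation rearranged: A R^(2/3) = nQ / (1·√S) = 0.014 × 49.6 / (√0.001) = 21.96.
Try y = 3.66 m: A R^(2/3) = 25.71 — over.
Try y = 2.54 m: A R^(2/3) = 13.57 — short.
Try y = 3.35 m: A R^(2/3) = 21.96 — matches.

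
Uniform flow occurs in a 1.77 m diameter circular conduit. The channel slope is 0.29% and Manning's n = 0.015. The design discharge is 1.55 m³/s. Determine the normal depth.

Manning's equation rearranged: A R^(2/3) = nQ / (1·√S) = 0.015 × 1.55 / (√0.0029) = 0.4317.
Trying y = 0.499 m: A R^(2/3) = 0.2479 — short.
Trying y = 0.781 m: A R^(2/3) = 0.5748 — over.
Trying y = 0.667 m: A R^(2/3) = 0.4314 — matches.

y_n = 0.667 m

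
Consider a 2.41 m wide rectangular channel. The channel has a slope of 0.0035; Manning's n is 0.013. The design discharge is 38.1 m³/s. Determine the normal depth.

Manning's equation rearranged: A R^(2/3) = nQ / (1·√S) = 0.013 × 38.1 / (√0.0035) = 8.372.
Try y = 2.99 m: A R^(2/3) = 6.511 — low.
Try y = 4.71 m: A R^(2/3) = 11.04 — high.
Try y = 3.7 m: A R^(2/3) = 8.367 — matches.

y_n = 3.7 m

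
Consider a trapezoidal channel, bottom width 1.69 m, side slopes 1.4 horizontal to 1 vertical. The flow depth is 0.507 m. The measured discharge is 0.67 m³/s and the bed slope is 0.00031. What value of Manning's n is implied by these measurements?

n = 0.016

With bottom width b = 1.69 m and side slope z = 1.4: A = (b + zy)y = (1.69 + 1.4×0.507)×0.507 = 1.217 m²; P = b + 2y√(1+z²) = 1.69 + 2×0.507×1.72 = 3.435 m.
Hydraulic radius R = A/P = 1.217/3.435 = 0.3543 m.
Rearranging Manning's equation: n = (1/Q) A R^(2/3) S^(1/2) = (1/0.67) × 1.217 × 0.3543^(2/3) × √0.00031 = 0.016.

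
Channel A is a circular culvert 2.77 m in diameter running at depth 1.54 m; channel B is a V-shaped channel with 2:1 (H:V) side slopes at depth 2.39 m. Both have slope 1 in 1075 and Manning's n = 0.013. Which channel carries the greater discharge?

channel B

Channel A: For a circular section of diameter D = 2.77 m at depth y = 1.54 m, the central angle is θ = 2 arccos(1 − 2y/D) = 3.366 rad. Then A = (D²/8)(θ − sin θ) = 3.442 m² and P = Dθ/2 = 4.662 m. Hydraulic radius R = A/P = 3.442/4.662 = 0.7383 m. Q_A = (1/0.013)·3.442·0.7383^(2/3)·√0.0009302 = 6.596 m³/s.
Channel B: For a triangular section with side slope z = 2: A = zy² = 2×2.39² = 11.42 m²; P = 2y√(1+z²) = 2×2.39×2.236 = 10.69 m. Hydraulic radius R = A/P = 11.42/10.69 = 1.069 m. Q_B = (1/0.013)·11.42·1.069^(2/3)·√0.0009302 = 28.02 m³/s.
Q_A = 6.596 m³/s vs Q_B = 28.02 m³/s, so channel B carries more.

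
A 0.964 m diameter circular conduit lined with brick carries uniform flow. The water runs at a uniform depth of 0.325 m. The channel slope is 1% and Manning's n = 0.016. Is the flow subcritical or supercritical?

For a circular section of diameter D = 0.964 m at depth y = 0.325 m, the central angle is θ = 2 arccos(1 − 2y/D) = 2.478 rad. Then A = (D²/8)(θ − sin θ) = 0.2163 m² and P = Dθ/2 = 1.194 m.
Hydraulic radius R = A/P = 0.2163/1.194 = 0.1811 m.
V = (1/n) R^(2/3) √S = (1/0.016) × 0.1811^(2/3) × √0.01 = 2.001 m/s. Hydraulic depth D_h = A/T = 0.2163/0.9114 = 0.2373 m.
Froude number Fr = V/√(g·D_h) = 2.001/√(9.81×0.2373) = 1.31, which is greater than 1, so the flow is supercritical.

supercritical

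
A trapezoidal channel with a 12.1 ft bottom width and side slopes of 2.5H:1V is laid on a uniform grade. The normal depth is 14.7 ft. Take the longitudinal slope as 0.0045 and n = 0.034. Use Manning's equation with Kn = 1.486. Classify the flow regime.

subcritical

With bottom width b = 12.1 ft and side slope z = 2.5: A = (b + zy)y = (12.1 + 2.5×14.7)×14.7 = 718.1 ft²; P = b + 2y√(1+z²) = 12.1 + 2×14.7×2.693 = 91.26 ft.
Hydraulic radius R = A/P = 718.1/91.26 = 7.869 ft.
V = (1.486/n) R^(2/3) √S = (1.486/0.034) × 7.869^(2/3) × √0.0045 = 11.6 ft/s. Hydraulic depth D_h = A/T = 718.1/85.6 = 8.389 ft.
Froude number Fr = V/√(g·D_h) = 11.6/√(32.2×8.389) = 0.706, which is less than 1, so the flow is subcritical.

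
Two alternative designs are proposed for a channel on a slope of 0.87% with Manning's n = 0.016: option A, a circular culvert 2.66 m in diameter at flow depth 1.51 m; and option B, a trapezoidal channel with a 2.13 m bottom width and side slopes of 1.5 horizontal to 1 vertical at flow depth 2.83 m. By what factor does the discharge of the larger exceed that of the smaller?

8.91

Channel A: For a circular section of diameter D = 2.66 m at depth y = 1.51 m, the central angle is θ = 2 arccos(1 − 2y/D) = 3.413 rad. Then A = (D²/8)(θ − sin θ) = 3.256 m² and P = Dθ/2 = 4.539 m. Hydraulic radius R = A/P = 3.256/4.539 = 0.7173 m. Q_A = (1/0.016)·3.256·0.7173^(2/3)·√0.0087 = 15.21 m³/s.
Channel B: With bottom width b = 2.13 m and side slope z = 1.5: A = (b + zy)y = (2.13 + 1.5×2.83)×2.83 = 18.04 m²; P = b + 2y√(1+z²) = 2.13 + 2×2.83×1.803 = 12.33 m. Hydraulic radius R = A/P = 18.04/12.33 = 1.463 m. Q_B = (1/0.016)·18.04·1.463^(2/3)·√0.0087 = 135.5 m³/s.
The larger discharge is 135.5 m³/s and the smaller is 15.21 m³/s; the ratio is 8.91.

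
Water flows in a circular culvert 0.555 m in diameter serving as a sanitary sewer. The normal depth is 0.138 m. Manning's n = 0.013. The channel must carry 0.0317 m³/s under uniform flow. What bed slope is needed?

S = 0.0022

For a circular section of diameter D = 0.555 m at depth y = 0.138 m, the central angle is θ = 2 arccos(1 − 2y/D) = 2.088 rad. Then A = (D²/8)(θ − sin θ) = 0.04694 m² and P = Dθ/2 = 0.5795 m.
Hydraulic radius R = A/P = 0.04694/0.5795 = 0.081 m.
From Manning's equation, S = [nQ / (1 A R^(2/3))]² = [0.013 × 0.0317 / (1 × 0.04694 × 0.081^(2/3))]² = 0.0022.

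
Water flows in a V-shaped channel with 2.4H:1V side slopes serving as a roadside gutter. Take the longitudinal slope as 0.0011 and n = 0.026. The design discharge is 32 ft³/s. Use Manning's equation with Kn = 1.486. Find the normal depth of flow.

Manning's equation rearranged: A R^(2/3) = nQ / (1.486·√S) = 0.026 × 32 / (1.486 × √0.0011) = 16.88.
At y = 3 ft: A R^(2/3) = 26.83 — high.
At y = 1.9 ft: A R^(2/3) = 7.938 — low.
At y = 2.52 ft: A R^(2/3) = 16.86 — matches.

y_n = 2.52 ft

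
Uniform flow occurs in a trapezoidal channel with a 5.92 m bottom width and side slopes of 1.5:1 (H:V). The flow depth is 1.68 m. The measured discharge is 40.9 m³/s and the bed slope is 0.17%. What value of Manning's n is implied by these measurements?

n = 0.016

With bottom width b = 5.92 m and side slope z = 1.5: A = (b + zy)y = (5.92 + 1.5×1.68)×1.68 = 14.18 m²; P = b + 2y√(1+z²) = 5.92 + 2×1.68×1.803 = 11.98 m.
Hydraulic radius R = A/P = 14.18/11.98 = 1.184 m.
Rearranging Manning's equation: n = (1/Q) A R^(2/3) S^(1/2) = (1/40.9) × 14.18 × 1.184^(2/3) × √0.0017 = 0.016.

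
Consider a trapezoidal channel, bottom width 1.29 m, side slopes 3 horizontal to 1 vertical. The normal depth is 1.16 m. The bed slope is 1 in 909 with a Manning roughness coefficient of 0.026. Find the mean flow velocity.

V = 0.949 m/s

With bottom width b = 1.29 m and side slope z = 3: A = (b + zy)y = (1.29 + 3×1.16)×1.16 = 5.533 m²; P = b + 2y√(1+z²) = 1.29 + 2×1.16×3.162 = 8.626 m.
Hydraulic radius R = A/P = 5.533/8.626 = 0.6414 m.
From Manning's equation, V = (1/n) R^(2/3) S^(1/2) = (1/0.026) × 0.6414^(2/3) × 0.0011^(1/2) = 0.949 m/s.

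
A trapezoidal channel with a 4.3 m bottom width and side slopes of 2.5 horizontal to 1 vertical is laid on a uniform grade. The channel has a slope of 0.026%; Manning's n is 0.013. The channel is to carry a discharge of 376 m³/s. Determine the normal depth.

Manning's equation rearranged: A R^(2/3) = nQ / (1·√S) = 0.013 × 376 / (√0.00026) = 303.1.
Try y = 7.62 m: A R^(2/3) = 442.7 — over.
Try y = 5.51 m: A R^(2/3) = 204 — short.
Try y = 6.51 m: A R^(2/3) = 303.1 — ≈ 303.1.

y_n = 6.51 m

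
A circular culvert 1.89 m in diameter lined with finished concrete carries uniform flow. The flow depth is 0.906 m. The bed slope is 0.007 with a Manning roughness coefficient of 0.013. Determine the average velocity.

For a circular section of diameter D = 1.89 m at depth y = 0.906 m, the central angle is θ = 2 arccos(1 − 2y/D) = 3.059 rad. Then A = (D²/8)(θ − sin θ) = 1.329 m² and P = Dθ/2 = 2.891 m.
Hydraulic radius R = A/P = 1.329/2.891 = 0.4598 m.
From Manning's equation, V = (1/n) R^(2/3) S^(1/2) = (1/0.013) × 0.4598^(2/3) × 0.007^(1/2) = 3.83 m/s.

V = 3.83 m/s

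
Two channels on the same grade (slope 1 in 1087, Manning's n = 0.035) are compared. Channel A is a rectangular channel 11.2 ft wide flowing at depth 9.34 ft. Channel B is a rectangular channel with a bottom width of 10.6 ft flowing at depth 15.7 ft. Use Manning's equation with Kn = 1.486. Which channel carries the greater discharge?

Channel A: Flow area A = b·y = 11.2 × 9.34 = 104.6 ft². Wetted perimeter P = b + 2y = 11.2 + 2×9.34 = 29.88 ft. Hydraulic radius R = A/P = 104.6/29.88 = 3.501 ft. Q_A = (1.486/0.035)·104.6·3.501^(2/3)·√0.00092 = 310.6 ft³/s.
Channel B: Flow area A = b·y = 10.6 × 15.7 = 166.4 ft². Wetted perimeter P = b + 2y = 10.6 + 2×15.7 = 42 ft. Hydraulic radius R = A/P = 166.4/42 = 3.962 ft. Q_B = (1.486/0.035)·166.4·3.962^(2/3)·√0.00092 = 536.6 ft³/s.
Q_A = 310.6 ft³/s vs Q_B = 536.6 ft³/s, so channel B carries more.

channel B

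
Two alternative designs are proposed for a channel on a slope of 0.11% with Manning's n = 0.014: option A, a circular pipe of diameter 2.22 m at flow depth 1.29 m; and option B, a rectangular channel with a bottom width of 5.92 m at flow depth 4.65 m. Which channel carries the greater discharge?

channel B

Channel A: For a circular section of diameter D = 2.22 m at depth y = 1.29 m, the central angle is θ = 2 arccos(1 − 2y/D) = 3.467 rad. Then A = (D²/8)(θ − sin θ) = 2.333 m² and P = Dθ/2 = 3.849 m. Hydraulic radius R = A/P = 2.333/3.849 = 0.6062 m. Q_A = (1/0.014)·2.333·0.6062^(2/3)·√0.0011 = 3.959 m³/s.
Channel B: Flow area A = b·y = 5.92 × 4.65 = 27.53 m². Wetted perimeter P = b + 2y = 5.92 + 2×4.65 = 15.22 m. Hydraulic radius R = A/P = 27.53/15.22 = 1.809 m. Q_B = (1/0.014)·27.53·1.809^(2/3)·√0.0011 = 96.81 m³/s.
Q_A = 3.959 m³/s vs Q_B = 96.81 m³/s, so channel B carries more.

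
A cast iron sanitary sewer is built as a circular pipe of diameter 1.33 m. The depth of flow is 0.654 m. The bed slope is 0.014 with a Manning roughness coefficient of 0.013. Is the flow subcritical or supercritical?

For a circular section of diameter D = 1.33 m at depth y = 0.654 m, the central angle is θ = 2 arccos(1 − 2y/D) = 3.109 rad. Then A = (D²/8)(θ − sin θ) = 0.68 m² and P = Dθ/2 = 2.067 m.
Hydraulic radius R = A/P = 0.68/2.067 = 0.329 m.
V = (1/n) R^(2/3) √S = (1/0.013) × 0.329^(2/3) × √0.014 = 4.337 m/s. Hydraulic depth D_h = A/T = 0.68/1.33 = 0.5114 m.
Froude number Fr = V/√(g·D_h) = 4.337/√(9.81×0.5114) = 1.94, which is greater than 1, so the flow is supercritical.

supercritical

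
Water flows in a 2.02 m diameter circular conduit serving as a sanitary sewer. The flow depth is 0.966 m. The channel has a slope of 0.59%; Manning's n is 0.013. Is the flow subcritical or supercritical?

For a circular section of diameter D = 2.02 m at depth y = 0.966 m, the central angle is θ = 2 arccos(1 − 2y/D) = 3.054 rad. Then A = (D²/8)(θ − sin θ) = 1.514 m² and P = Dθ/2 = 3.085 m.
Hydraulic radius R = A/P = 1.514/3.085 = 0.4906 m.
V = (1/n) R^(2/3) √S = (1/0.013) × 0.4906^(2/3) × √0.0059 = 3.675 m/s. Hydraulic depth D_h = A/T = 1.514/2.018 = 0.75 m.
Froude number Fr = V/√(g·D_h) = 3.675/√(9.81×0.75) = 1.36, which is greater than 1, so the flow is supercritical.

supercritical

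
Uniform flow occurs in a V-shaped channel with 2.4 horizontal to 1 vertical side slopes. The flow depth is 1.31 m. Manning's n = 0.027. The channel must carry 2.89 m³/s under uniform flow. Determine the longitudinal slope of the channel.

For a triangular section with side slope z = 2.4: A = zy² = 2.4×1.31² = 4.119 m²; P = 2y√(1+z²) = 2×1.31×2.6 = 6.812 m.
Hydraulic radius R = A/P = 4.119/6.812 = 0.6046 m.
From Manning's equation, S = [nQ / (1 A R^(2/3))]² = [0.027 × 2.89 / (1 × 4.119 × 0.6046^(2/3))]² = 0.000702.

S = 0.000702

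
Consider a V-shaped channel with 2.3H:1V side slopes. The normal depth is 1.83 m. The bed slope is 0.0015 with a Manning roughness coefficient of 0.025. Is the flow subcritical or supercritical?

For a triangular section with side slope z = 2.3: A = zy² = 2.3×1.83² = 7.702 m²; P = 2y√(1+z²) = 2×1.83×2.508 = 9.179 m.
Hydraulic radius R = A/P = 7.702/9.179 = 0.8391 m.
V = (1/n) R^(2/3) √S = (1/0.025) × 0.8391^(2/3) × √0.0015 = 1.378 m/s. Hydraulic depth D_h = A/T = 7.702/8.418 = 0.915 m.
Froude number Fr = V/√(g·D_h) = 1.378/√(9.81×0.915) = 0.46, which is less than 1, so the flow is subcritical.

subcritical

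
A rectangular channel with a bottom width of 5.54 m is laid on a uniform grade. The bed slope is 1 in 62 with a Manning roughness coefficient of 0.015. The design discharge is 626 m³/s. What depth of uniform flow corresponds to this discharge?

Manning's equation rearranged: A R^(2/3) = nQ / (1·√S) = 0.015 × 626 / (√0.01613) = 73.94.
Try y = 9.78 m: A R^(2/3) = 90.5 — too large.
Try y = 5.63 m: A R^(2/3) = 47.11 — too small.
Try y = 8.21 m: A R^(2/3) = 73.9 — close enough.

y_n = 8.21 m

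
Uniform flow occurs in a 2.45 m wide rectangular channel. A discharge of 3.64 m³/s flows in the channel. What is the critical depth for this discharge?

y_c = 0.608 m

For a rectangular channel, critical depth y_c = (q²/g)^(1/3) where q = Q/b = 3.64/2.45 = 1.486 m²/s.
So y_c = (1.486²/9.81)^(1/3) = 0.608 m.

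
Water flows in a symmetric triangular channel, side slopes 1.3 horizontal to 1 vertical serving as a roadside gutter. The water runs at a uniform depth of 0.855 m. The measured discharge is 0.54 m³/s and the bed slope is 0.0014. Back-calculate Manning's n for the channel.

n = 0.032

For a triangular section with side slope z = 1.3: A = zy² = 1.3×0.855² = 0.9503 m²; P = 2y√(1+z²) = 2×0.855×1.64 = 2.805 m.
Hydraulic radius R = A/P = 0.9503/2.805 = 0.3388 m.
Rearranging Manning's equation: n = (1/Q) A R^(2/3) S^(1/2) = (1/0.54) × 0.9503 × 0.3388^(2/3) × √0.0014 = 0.032.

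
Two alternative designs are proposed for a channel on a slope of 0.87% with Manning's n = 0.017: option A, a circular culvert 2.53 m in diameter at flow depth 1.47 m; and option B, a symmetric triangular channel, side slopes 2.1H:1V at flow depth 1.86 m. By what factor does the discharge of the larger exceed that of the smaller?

2.73

Channel A: For a circular section of diameter D = 2.53 m at depth y = 1.47 m, the central angle is θ = 2 arccos(1 − 2y/D) = 3.467 rad. Then A = (D²/8)(θ − sin θ) = 3.03 m² and P = Dθ/2 = 4.386 m. Hydraulic radius R = A/P = 3.03/4.386 = 0.6908 m. Q_A = (1/0.017)·3.03·0.6908^(2/3)·√0.0087 = 12.99 m³/s.
Channel B: For a triangular section with side slope z = 2.1: A = zy² = 2.1×1.86² = 7.265 m²; P = 2y√(1+z²) = 2×1.86×2.326 = 8.652 m. Hydraulic radius R = A/P = 7.265/8.652 = 0.8397 m. Q_B = (1/0.017)·7.265·0.8397^(2/3)·√0.0087 = 35.48 m³/s.
The larger discharge is 35.48 m³/s and the smaller is 12.99 m³/s; the ratio is 2.73.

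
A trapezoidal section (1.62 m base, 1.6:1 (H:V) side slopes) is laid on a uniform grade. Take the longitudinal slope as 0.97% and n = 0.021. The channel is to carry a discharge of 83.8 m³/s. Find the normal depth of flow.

y_n = 2.59 m

Manning's equation rearranged: A R^(2/3) = nQ / (1·√S) = 0.021 × 83.8 / (√0.0097) = 17.87.
Trying y = 2.95 m: A R^(2/3) = 24.14 — high.
Trying y = 1.91 m: A R^(2/3) = 9.001 — low.
Trying y = 2.59 m: A R^(2/3) = 17.88 — close enough.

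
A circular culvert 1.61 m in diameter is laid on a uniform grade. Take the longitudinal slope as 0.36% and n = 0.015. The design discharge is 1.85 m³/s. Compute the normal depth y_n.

y_n = 0.725 m

Manning's equation rearranged: A R^(2/3) = nQ / (1·√S) = 0.015 × 1.85 / (√0.0036) = 0.4625.
Trying y = 0.883 m: A R^(2/3) = 0.6471 — too large.
Trying y = 0.5 m: A R^(2/3) = 0.2323 — too small.
Trying y = 0.725 m: A R^(2/3) = 0.4628 — matches.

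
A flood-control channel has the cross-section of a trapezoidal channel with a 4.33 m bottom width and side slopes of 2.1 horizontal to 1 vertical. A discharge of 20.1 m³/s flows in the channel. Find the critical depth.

At critical depth, Q² T / (g A³) = 1, i.e. A³/T = Q²/g = 20.1²/9.81 = 41.18.
Trying y = 1.3 m: A³/T = 78.97 — over.
Trying y = 1.08 m: A³/T = 40.81 — matches.

y_c = 1.08 m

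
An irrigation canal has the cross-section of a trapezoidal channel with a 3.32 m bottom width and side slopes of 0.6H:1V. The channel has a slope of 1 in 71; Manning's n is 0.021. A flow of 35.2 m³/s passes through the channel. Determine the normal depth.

y_n = 1.53 m

Manning's equation rearranged: A R^(2/3) = nQ / (1·√S) = 0.021 × 35.2 / (√0.01408) = 6.229.
At y = 1.86 m: A R^(2/3) = 8.671 — over.
At y = 1.27 m: A R^(2/3) = 4.561 — short.
At y = 1.53 m: A R^(2/3) = 6.228 — matches.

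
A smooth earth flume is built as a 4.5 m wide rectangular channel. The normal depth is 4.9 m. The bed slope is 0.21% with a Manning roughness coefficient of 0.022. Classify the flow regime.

Flow area A = b·y = 4.5 × 4.9 = 22.05 m². Wetted perimeter P = b + 2y = 4.5 + 2×4.9 = 14.3 m.
Hydraulic radius R = A/P = 22.05/14.3 = 1.542 m.
V = (1/n) R^(2/3) √S = (1/0.022) × 1.542^(2/3) × √0.0021 = 2.78 m/s. Hydraulic depth D_h = A/T = 22.05/4.5 = 4.9 m.
Froude number Fr = V/√(g·D_h) = 2.78/√(9.81×4.9) = 0.401, which is less than 1, so the flow is subcritical.

subcritical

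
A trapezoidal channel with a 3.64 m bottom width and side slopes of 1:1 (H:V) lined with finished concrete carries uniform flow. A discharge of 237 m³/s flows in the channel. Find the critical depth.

y_c = 4.96 m

At critical depth, Q² T / (g A³) = 1, i.e. A³/T = Q²/g = 237²/9.81 = 5726.
At y = 3.63 m: A³/T = 1686 — low.
At y = 5.68 m: A³/T = 9890 — high.
At y = 4.96 m: A³/T = 5724 — matches.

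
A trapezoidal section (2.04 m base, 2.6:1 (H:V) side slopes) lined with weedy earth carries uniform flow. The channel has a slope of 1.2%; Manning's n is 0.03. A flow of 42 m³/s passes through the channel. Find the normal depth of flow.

y_n = 1.76 m

Manning's equation rearranged: A R^(2/3) = nQ / (1·√S) = 0.03 × 42 / (√0.012) = 11.5.
Try y = 2.06 m: A R^(2/3) = 16.5 — over.
Try y = 1.76 m: A R^(2/3) = 11.51 — matches.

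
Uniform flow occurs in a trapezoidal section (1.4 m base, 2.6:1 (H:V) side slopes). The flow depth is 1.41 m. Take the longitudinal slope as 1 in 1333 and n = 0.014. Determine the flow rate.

Q = 11.8 m³/s

With bottom width b = 1.4 m and side slope z = 2.6: A = (b + zy)y = (1.4 + 2.6×1.41)×1.41 = 7.143 m²; P = b + 2y√(1+z²) = 1.4 + 2×1.41×2.786 = 9.256 m.
Hydraulic radius R = A/P = 7.143/9.256 = 0.7718 m.
Manning's equation: Q = (1/n) A R^(2/3) S^(1/2) = (1/0.014) × 7.143 × 0.7718^(2/3) × 0.0007502^(1/2) = 11.8 m³/s.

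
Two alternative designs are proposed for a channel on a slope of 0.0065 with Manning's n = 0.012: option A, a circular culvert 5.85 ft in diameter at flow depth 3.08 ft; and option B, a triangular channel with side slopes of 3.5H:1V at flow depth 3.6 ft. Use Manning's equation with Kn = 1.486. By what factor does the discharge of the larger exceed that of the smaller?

3.46

Channel A: For a circular section of diameter D = 5.85 ft at depth y = 3.08 ft, the central angle is θ = 2 arccos(1 − 2y/D) = 3.248 rad. Then A = (D²/8)(θ − sin θ) = 14.35 ft² and P = Dθ/2 = 9.499 ft. Hydraulic radius R = A/P = 14.35/9.499 = 1.51 ft. Q_A = (1.486/0.012)·14.35·1.51^(2/3)·√0.0065 = 188.5 ft³/s.
Channel B: For a triangular section with side slope z = 3.5: A = zy² = 3.5×3.6² = 45.36 ft²; P = 2y√(1+z²) = 2×3.6×3.64 = 26.21 ft. Hydraulic radius R = A/P = 45.36/26.21 = 1.731 ft. Q_B = (1.486/0.012)·45.36·1.731^(2/3)·√0.0065 = 652.8 ft³/s.
The larger discharge is 652.8 ft³/s and the smaller is 188.5 ft³/s; the ratio is 3.46.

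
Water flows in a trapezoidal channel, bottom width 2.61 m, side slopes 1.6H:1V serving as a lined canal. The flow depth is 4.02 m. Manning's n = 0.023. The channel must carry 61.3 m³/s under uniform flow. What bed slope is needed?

With bottom width b = 2.61 m and side slope z = 1.6: A = (b + zy)y = (2.61 + 1.6×4.02)×4.02 = 36.35 m²; P = b + 2y√(1+z²) = 2.61 + 2×4.02×1.887 = 17.78 m.
Hydraulic radius R = A/P = 36.35/17.78 = 2.044 m.
From Manning's equation, S = [nQ / (1 A R^(2/3))]² = [0.023 × 61.3 / (1 × 36.35 × 2.044^(2/3))]² = 0.00058.

S = 0.00058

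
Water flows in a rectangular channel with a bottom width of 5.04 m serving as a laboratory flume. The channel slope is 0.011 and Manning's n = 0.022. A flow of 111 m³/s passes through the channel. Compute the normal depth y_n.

y_n = 3.56 m

Manning's equation rearranged: A R^(2/3) = nQ / (1·√S) = 0.022 × 111 / (√0.011) = 23.28.
Trying y = 4.39 m: A R^(2/3) = 30.28 — too large.
Trying y = 3.56 m: A R^(2/3) = 23.25 — matches.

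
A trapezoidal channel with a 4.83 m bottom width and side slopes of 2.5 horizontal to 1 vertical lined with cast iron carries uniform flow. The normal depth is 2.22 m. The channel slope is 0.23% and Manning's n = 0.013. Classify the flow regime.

supercritical

With bottom width b = 4.83 m and side slope z = 2.5: A = (b + zy)y = (4.83 + 2.5×2.22)×2.22 = 23.04 m²; P = b + 2y√(1+z²) = 4.83 + 2×2.22×2.693 = 16.79 m.
Hydraulic radius R = A/P = 23.04/16.79 = 1.373 m.
V = (1/n) R^(2/3) √S = (1/0.013) × 1.373^(2/3) × √0.0023 = 4.557 m/s. Hydraulic depth D_h = A/T = 23.04/15.93 = 1.447 m.
Froude number Fr = V/√(g·D_h) = 4.557/√(9.81×1.447) = 1.21, which is greater than 1, so the flow is supercritical.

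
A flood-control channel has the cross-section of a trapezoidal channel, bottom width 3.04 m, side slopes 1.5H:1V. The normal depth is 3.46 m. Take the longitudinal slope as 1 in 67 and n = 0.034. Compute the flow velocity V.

With bottom width b = 3.04 m and side slope z = 1.5: A = (b + zy)y = (3.04 + 1.5×3.46)×3.46 = 28.48 m²; P = b + 2y√(1+z²) = 3.04 + 2×3.46×1.803 = 15.52 m.
Hydraulic radius R = A/P = 28.48/15.52 = 1.835 m.
From Manning's equation, V = (1/n) R^(2/3) S^(1/2) = (1/0.034) × 1.835^(2/3) × 0.01493^(1/2) = 5.39 m/s.

V = 5.39 m/s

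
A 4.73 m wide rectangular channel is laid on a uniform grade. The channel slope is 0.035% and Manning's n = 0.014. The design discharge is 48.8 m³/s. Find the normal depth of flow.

y_n = 5.52 m

Manning's equation rearranged: A R^(2/3) = nQ / (1·√S) = 0.014 × 48.8 / (√0.00035) = 36.52.
Try y = 6.48 m: A R^(2/3) = 44.22 — high.
Try y = 4.78 m: A R^(2/3) = 30.7 — low.
Try y = 5.52 m: A R^(2/3) = 36.54 — close enough.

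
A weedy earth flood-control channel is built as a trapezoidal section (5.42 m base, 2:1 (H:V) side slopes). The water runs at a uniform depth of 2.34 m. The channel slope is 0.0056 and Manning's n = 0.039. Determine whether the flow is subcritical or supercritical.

With bottom width b = 5.42 m and side slope z = 2: A = (b + zy)y = (5.42 + 2×2.34)×2.34 = 23.63 m²; P = b + 2y√(1+z²) = 5.42 + 2×2.34×2.236 = 15.88 m.
Hydraulic radius R = A/P = 23.63/15.88 = 1.488 m.
V = (1/n) R^(2/3) √S = (1/0.039) × 1.488^(2/3) × √0.0056 = 2.501 m/s. Hydraulic depth D_h = A/T = 23.63/14.78 = 1.599 m.
Froude number Fr = V/√(g·D_h) = 2.501/√(9.81×1.599) = 0.631, which is less than 1, so the flow is subcritical.

subcritical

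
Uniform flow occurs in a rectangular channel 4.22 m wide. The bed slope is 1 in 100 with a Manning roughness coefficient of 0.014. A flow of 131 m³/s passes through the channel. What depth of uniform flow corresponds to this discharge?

Manning's equation rearranged: A R^(2/3) = nQ / (1·√S) = 0.014 × 131 / (√0.01) = 18.34.
Try y = 4.33 m: A R^(2/3) = 23.07 — high.
Try y = 2.85 m: A R^(2/3) = 13.67 — low.
Try y = 3.59 m: A R^(2/3) = 18.31 — matches.

y_n = 3.59 m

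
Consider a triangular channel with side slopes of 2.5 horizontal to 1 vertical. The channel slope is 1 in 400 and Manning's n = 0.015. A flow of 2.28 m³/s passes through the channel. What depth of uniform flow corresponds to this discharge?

Manning's equation rearranged: A R^(2/3) = nQ / (1·√S) = 0.015 × 2.28 / (√0.0025) = 0.684.
Trying y = 0.889 m: A R^(2/3) = 1.095 — high.
Trying y = 0.524 m: A R^(2/3) = 0.2675 — low.
Trying y = 0.745 m: A R^(2/3) = 0.6837 — ≈ 0.684.

y_n = 0.745 m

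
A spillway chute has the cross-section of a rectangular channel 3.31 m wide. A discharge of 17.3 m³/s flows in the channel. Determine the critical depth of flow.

y_c = 1.41 m

For a rectangular channel, critical depth y_c = (q²/g)^(1/3) where q = Q/b = 17.3/3.31 = 5.227 m²/s.
So y_c = (5.227²/9.81)^(1/3) = 1.41 m.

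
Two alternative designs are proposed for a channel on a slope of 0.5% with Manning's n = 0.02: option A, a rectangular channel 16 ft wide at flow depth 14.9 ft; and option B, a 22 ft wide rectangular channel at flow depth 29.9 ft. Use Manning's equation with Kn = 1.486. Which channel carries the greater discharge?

channel B

Channel A: Flow area A = b·y = 16 × 14.9 = 238.4 ft². Wetted perimeter P = b + 2y = 16 + 2×14.9 = 45.8 ft. Hydraulic radius R = A/P = 238.4/45.8 = 5.205 ft. Q_A = (1.486/0.02)·238.4·5.205^(2/3)·√0.005 = 3762 ft³/s.
Channel B: Flow area A = b·y = 22 × 29.9 = 657.8 ft². Wetted perimeter P = b + 2y = 22 + 2×29.9 = 81.8 ft. Hydraulic radius R = A/P = 657.8/81.8 = 8.042 ft. Q_B = (1.486/0.02)·657.8·8.042^(2/3)·√0.005 = 13870 ft³/s.
Q_A = 3762 ft³/s vs Q_B = 13870 ft³/s, so channel B carries more.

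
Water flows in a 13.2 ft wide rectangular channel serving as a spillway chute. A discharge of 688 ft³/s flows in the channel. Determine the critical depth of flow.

For a rectangular channel, critical depth y_c = (q²/g)^(1/3) where q = Q/b = 688/13.2 = 52.12 ft²/s.
So y_c = (52.12²/32.2)^(1/3) = 4.39 ft.

y_c = 4.39 ft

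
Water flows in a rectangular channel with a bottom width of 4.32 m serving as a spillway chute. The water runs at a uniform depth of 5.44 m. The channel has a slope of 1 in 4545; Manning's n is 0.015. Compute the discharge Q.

Q = 31.1 m³/s

Flow area A = b·y = 4.32 × 5.44 = 23.5 m². Wetted perimeter P = b + 2y = 4.32 + 2×5.44 = 15.2 m.
Hydraulic radius R = A/P = 23.5/15.2 = 1.546 m.
Manning's equation: Q = (1/n) A R^(2/3) S^(1/2) = (1/0.015) × 23.5 × 1.546^(2/3) × 0.00022^(1/2) = 31.1 m³/s.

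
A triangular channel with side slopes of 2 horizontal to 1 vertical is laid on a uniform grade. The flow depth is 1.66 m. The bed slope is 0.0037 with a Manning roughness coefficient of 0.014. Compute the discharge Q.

For a triangular section with side slope z = 2: A = zy² = 2×1.66² = 5.511 m²; P = 2y√(1+z²) = 2×1.66×2.236 = 7.424 m.
Hydraulic radius R = A/P = 5.511/7.424 = 0.7424 m.
Manning's equation: Q = (1/n) A R^(2/3) S^(1/2) = (1/0.014) × 5.511 × 0.7424^(2/3) × 0.0037^(1/2) = 19.6 m³/s.

Q = 19.6 m³/s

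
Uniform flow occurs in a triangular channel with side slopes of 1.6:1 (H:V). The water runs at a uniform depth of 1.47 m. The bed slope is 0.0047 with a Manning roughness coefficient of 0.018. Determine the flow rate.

Q = 9.61 m³/s

For a triangular section with side slope z = 1.6: A = zy² = 1.6×1.47² = 3.457 m²; P = 2y√(1+z²) = 2×1.47×1.887 = 5.547 m.
Hydraulic radius R = A/P = 3.457/5.547 = 0.6233 m.
Manning's equation: Q = (1/n) A R^(2/3) S^(1/2) = (1/0.018) × 3.457 × 0.6233^(2/3) × 0.0047^(1/2) = 9.61 m³/s.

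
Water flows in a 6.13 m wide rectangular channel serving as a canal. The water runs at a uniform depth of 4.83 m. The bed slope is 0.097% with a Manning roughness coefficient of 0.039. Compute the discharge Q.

Flow area A = b·y = 6.13 × 4.83 = 29.61 m². Wetted perimeter P = b + 2y = 6.13 + 2×4.83 = 15.79 m.
Hydraulic radius R = A/P = 29.61/15.79 = 1.875 m.
Manning's equation: Q = (1/n) A R^(2/3) S^(1/2) = (1/0.039) × 29.61 × 1.875^(2/3) × 0.00097^(1/2) = 36 m³/s.

Q = 36 m³/s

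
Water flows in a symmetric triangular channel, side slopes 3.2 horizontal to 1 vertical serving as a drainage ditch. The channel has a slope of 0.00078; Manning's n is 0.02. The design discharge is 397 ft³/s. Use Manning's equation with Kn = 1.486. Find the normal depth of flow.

Manning's equation rearranged: A R^(2/3) = nQ / (1.486·√S) = 0.02 × 397 / (1.486 × √0.00078) = 191.3.
Try y = 6.86 ft: A R^(2/3) = 332 — over.
Try y = 4.28 ft: A R^(2/3) = 94.37 — short.
Try y = 5.58 ft: A R^(2/3) = 191.4 — close enough.

y_n = 5.58 ft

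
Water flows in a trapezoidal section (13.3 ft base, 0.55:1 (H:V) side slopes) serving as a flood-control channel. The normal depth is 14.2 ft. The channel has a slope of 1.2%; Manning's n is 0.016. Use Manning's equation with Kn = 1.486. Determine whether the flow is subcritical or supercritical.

supercritical

With bottom width b = 13.3 ft and side slope z = 0.55: A = (b + zy)y = (13.3 + 0.55×14.2)×14.2 = 299.8 ft²; P = b + 2y√(1+z²) = 13.3 + 2×14.2×1.141 = 45.71 ft.
Hydraulic radius R = A/P = 299.8/45.71 = 6.558 ft.
V = (1.486/n) R^(2/3) √S = (1.486/0.016) × 6.558^(2/3) × √0.012 = 35.64 ft/s. Hydraulic depth D_h = A/T = 299.8/28.92 = 10.37 ft.
Froude number Fr = V/√(g·D_h) = 35.64/√(32.2×10.37) = 1.95, which is greater than 1, so the flow is supercritical.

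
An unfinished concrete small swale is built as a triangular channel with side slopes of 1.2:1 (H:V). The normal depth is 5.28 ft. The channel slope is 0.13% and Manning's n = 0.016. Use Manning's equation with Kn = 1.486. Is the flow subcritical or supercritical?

For a triangular section with side slope z = 1.2: A = zy² = 1.2×5.28² = 33.45 ft²; P = 2y√(1+z²) = 2×5.28×1.562 = 16.5 ft.
Hydraulic radius R = A/P = 33.45/16.5 = 2.028 ft.
V = (1.486/n) R^(2/3) √S = (1.486/0.016) × 2.028^(2/3) × √0.0013 = 5.365 ft/s. Hydraulic depth D_h = A/T = 33.45/12.67 = 2.64 ft.
Froude number Fr = V/√(g·D_h) = 5.365/√(32.2×2.64) = 0.582, which is less than 1, so the flow is subcritical.

subcritical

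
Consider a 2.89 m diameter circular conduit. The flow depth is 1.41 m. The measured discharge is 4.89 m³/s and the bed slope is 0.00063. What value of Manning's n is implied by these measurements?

For a circular section of diameter D = 2.89 m at depth y = 1.41 m, the central angle is θ = 2 arccos(1 − 2y/D) = 3.093 rad. Then A = (D²/8)(θ − sin θ) = 3.179 m² and P = Dθ/2 = 4.47 m.
Hydraulic radius R = A/P = 3.179/4.47 = 0.7112 m.
Rearranging Manning's equation: n = (1/Q) A R^(2/3) S^(1/2) = (1/4.89) × 3.179 × 0.7112^(2/3) × √0.00063 = 0.013.

n = 0.013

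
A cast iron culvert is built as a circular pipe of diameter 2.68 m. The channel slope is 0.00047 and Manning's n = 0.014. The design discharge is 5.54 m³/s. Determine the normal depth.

Manning's equation rearranged: A R^(2/3) = nQ / (1·√S) = 0.014 × 5.54 / (√0.00047) = 3.578.
Try y = 1.37 m: A R^(2/3) = 2.242 — low.
Try y = 1.86 m: A R^(2/3) = 3.576 — matches.

y_n = 1.86 m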